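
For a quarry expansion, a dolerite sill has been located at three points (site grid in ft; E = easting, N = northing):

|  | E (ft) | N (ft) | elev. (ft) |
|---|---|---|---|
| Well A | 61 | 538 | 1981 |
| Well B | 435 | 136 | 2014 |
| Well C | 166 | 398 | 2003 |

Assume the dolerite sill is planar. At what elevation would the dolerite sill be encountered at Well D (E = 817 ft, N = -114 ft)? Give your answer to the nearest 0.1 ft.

Let the plane be z = a·E + b·N + c.
Well B−Well A: 374a − 402b = 33;  Well C−Well A: 105a − 140b = 22.
Solving gives a = −0.41616, b = −0.46926.
Then c = 1981 − a·61 − b·538 = 2258.85.
At (817, -114): z = −340.0 + 53.5 + 2258.85 = 1972.3 ft.

1972.3 ft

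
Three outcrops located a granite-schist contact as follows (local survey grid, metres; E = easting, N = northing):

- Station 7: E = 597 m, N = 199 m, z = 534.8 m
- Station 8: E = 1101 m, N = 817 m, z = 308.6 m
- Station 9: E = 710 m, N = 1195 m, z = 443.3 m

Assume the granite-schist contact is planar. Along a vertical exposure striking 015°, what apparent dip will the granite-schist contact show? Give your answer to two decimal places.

Let the plane be z = a·E + b·N + c.
Station 8−Station 7: 504a + 618b = −226.2;  Station 9−Station 7: 113a + 996b = −91.5.
Solving gives a = −0.39049, b = −0.04757.
Unit vector along 015° is (sin 15°, cos 15°) = (0.2588, 0.9659).
Slope in that direction = a·(0.2588) + b·(0.9659) = −0.14701.
Apparent dip = arctan|0.14701| = 8.36° (true dip is 21.5°, so apparent ≤ true as expected).

8.36°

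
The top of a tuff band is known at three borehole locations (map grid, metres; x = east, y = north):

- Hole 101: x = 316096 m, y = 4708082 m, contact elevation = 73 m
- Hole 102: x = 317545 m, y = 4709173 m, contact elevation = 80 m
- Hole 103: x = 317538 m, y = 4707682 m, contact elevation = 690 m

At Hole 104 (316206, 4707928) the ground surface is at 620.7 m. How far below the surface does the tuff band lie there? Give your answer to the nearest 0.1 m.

449.9 m

Let the plane be z = a·x + b·y + c.
Hole 102−Hole 101: 1449a + 1091b = 7;  Hole 103−Hole 101: 1442a − 400b = 617.
Solving gives a = 0.313981834, b = −0.410595488.
Then c = 73 − a·316096 − b·4708082 = 1833941.83.
At (316206, 4707928): z_contact = 99282.94 − 1933054.00 + 1833941.83 = 170.77 m.
Depth below ground = 620.7 − 170.77 = 449.9 m.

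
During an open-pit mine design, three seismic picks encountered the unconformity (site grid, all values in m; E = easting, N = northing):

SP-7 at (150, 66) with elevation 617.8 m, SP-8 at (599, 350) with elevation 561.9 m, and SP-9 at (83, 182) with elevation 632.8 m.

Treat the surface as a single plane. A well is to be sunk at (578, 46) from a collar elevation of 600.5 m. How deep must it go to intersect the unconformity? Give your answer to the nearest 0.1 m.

48.2 m

Two edge vectors: SP-7→SP-8 = (449, 284, -55.9), SP-7→SP-9 = (-67, 116, 15).
Normal n = (SP-7→SP-8) × (SP-7→SP-9) = (10744.4, -2989.7, 71112).
So ∂z/∂E = −n_x/n_z = −0.15109 and ∂z/∂N = −n_y/n_z = 0.04204.
Intercept c from SP-7: 617.8 + 22.66 − 2.77 = 637.69.
At (578, 46): z_contact = −87.33 + 1.93 + 637.69 = 552.29 m.
Depth below ground = 600.5 − 552.29 = 48.2 m.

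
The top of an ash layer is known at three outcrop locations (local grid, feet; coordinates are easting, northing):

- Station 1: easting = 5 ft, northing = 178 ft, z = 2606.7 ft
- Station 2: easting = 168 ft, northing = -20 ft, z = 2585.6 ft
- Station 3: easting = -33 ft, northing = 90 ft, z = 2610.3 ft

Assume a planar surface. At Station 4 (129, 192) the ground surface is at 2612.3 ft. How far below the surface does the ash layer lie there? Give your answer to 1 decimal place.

20.0 ft

Let the plane be z = a·easting + b·northing + c.
Station 2−Station 1: 163a − 198b = −21.1;  Station 3−Station 1: −38a − 88b = 3.6.
Solving gives a = −0.11751, b = 0.00983.
Then c = 2606.7 − a·5 − b·178 = 2605.54.
At (129, 192): z_contact = −15.16 + 1.89 + 2605.54 = 2592.27 ft.
Depth below ground = 2612.3 − 2592.27 = 20.0 ft.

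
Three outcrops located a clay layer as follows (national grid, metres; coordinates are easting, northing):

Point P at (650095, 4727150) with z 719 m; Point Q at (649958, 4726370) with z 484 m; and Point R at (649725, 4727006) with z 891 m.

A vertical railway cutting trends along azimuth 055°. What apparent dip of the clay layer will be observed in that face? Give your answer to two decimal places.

15.43°

Let the plane be z = a·easting + b·northing + c.
Point Q−Point P: −137a − 780b = −235;  Point R−Point P: −370a − 144b = 172.
Solving gives a = −0.62483, b = 0.41103.
Unit vector along 055° is (sin 55°, cos 55°) = (0.8192, 0.5736).
Slope in that direction = a·(0.8192) + b·(0.5736) = −0.27608.
Apparent dip = arctan|0.27608| = 15.43° (true dip is 36.8°, so apparent ≤ true as expected).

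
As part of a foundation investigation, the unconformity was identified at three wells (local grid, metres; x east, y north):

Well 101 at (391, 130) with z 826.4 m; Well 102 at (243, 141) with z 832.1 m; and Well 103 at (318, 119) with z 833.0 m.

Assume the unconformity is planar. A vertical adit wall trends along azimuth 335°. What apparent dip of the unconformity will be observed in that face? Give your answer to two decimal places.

10.51°

Two edge vectors: Well 101→Well 102 = (-148, 11, 5.7), Well 101→Well 103 = (-73, -11, 6.6).
Normal n = (Well 101→Well 102) × (Well 101→Well 103) = (135.3, 560.7, 2431).
So ∂z/∂x = −n_x/n_z = −0.05566 and ∂z/∂y = −n_y/n_z = −0.23065.
Unit vector along 335° is (sin 335°, cos 335°) = (-0.4226, 0.9063).
Slope in that direction = a·(-0.4226) + b·(0.9063) = −0.18551.
Apparent dip = arctan|0.18551| = 10.51° (true dip is 13.3°, so apparent ≤ true as expected).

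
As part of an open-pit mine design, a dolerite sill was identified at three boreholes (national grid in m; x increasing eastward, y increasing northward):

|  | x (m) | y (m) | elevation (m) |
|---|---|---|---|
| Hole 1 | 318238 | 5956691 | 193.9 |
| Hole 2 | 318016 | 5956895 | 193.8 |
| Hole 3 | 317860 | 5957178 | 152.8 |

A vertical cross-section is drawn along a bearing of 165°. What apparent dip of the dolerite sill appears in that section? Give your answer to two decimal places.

Two edge vectors: Hole 1→Hole 2 = (-222, 204, -0.1), Hole 1→Hole 3 = (-378, 487, -41.1).
Normal n = (Hole 1→Hole 2) × (Hole 1→Hole 3) = (-8335.7, -9086.4, -31002).
So ∂z/∂x = −n_x/n_z = −0.26888 and ∂z/∂y = −n_y/n_z = −0.29309.
Unit vector along 165° is (sin 165°, cos 165°) = (0.2588, -0.9659).
Slope in that direction = a·(0.2588) + b·(-0.9659) = 0.21351.
Apparent dip = arctan|0.21351| = 12.05° (true dip is 21.7°, so apparent ≤ true as expected).

12.05°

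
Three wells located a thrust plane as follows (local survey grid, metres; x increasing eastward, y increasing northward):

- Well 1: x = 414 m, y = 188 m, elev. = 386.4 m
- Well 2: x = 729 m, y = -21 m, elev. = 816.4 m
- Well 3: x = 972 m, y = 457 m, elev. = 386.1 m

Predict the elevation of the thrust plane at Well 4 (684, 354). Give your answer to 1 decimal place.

343.5 m

Two edge vectors: Well 1→Well 2 = (315, -209, 430), Well 1→Well 3 = (558, 269, -0.3).
Normal n = (Well 1→Well 2) × (Well 1→Well 3) = (-115607.3, 240034.5, 201357).
So ∂z/∂x = −n_x/n_z = 0.57414 and ∂z/∂y = −n_y/n_z = −1.19208.
Intercept c from Well 1: 386.4 − 237.69 + 224.11 = 372.82.
At (684, 354): z = 392.7 − 422.0 + 372.82 = 343.5 m.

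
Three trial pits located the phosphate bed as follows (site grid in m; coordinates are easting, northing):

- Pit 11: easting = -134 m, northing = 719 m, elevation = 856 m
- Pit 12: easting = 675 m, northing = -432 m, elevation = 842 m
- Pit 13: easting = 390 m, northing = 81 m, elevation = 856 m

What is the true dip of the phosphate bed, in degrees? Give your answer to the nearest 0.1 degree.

7.6°

Two edge vectors: Pit 11→Pit 12 = (809, -1151, -14), Pit 11→Pit 13 = (524, -638, 0).
Normal n = (Pit 11→Pit 12) × (Pit 11→Pit 13) = (-8932, -7336, 86982).
So ∂z/∂easting = −n_x/n_z = 0.10269 and ∂z/∂northing = −n_y/n_z = 0.08434.
Gradient magnitude |∇z| = √(a² + b²) = √(0.01054 + 0.00711) = 0.13288.
True dip = arctan(0.13288) = 7.6°, dipping toward SW (azimuth ≈ 231°).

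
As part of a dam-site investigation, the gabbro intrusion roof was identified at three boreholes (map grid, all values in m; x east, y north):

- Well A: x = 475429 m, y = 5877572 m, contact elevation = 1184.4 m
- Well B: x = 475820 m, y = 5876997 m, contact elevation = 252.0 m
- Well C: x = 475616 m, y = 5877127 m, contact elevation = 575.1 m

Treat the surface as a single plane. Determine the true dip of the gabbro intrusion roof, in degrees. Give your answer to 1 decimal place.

53.8°

Let the plane be z = a·x + b·y + c.
Well B−Well A: 391a − 575b = −932.4;  Well C−Well A: 187a − 445b = −609.3.
Solving gives a = −0.97142, b = 0.96100.
Gradient magnitude |∇z| = √(a² + b²) = √(0.94366 + 0.92352) = 1.36645.
True dip = arctan(1.36645) = 53.8°, dipping toward SE (azimuth ≈ 135°).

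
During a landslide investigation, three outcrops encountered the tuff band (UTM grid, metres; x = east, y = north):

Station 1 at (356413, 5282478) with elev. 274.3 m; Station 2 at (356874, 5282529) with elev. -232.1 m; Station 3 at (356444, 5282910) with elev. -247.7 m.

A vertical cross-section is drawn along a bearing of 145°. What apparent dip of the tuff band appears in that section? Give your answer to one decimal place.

Let the plane be z = a·x + b·y + c.
Station 2−Station 1: 461a + 51b = −506.4;  Station 3−Station 1: 31a + 432b = −522.
Solving gives a = −0.97253, b = −1.13855.
Unit vector along 145° is (sin 145°, cos 145°) = (0.5736, -0.8192).
Slope in that direction = a·(0.5736) + b·(-0.8192) = 0.37482.
Apparent dip = arctan|0.37482| = 20.5° (true dip is 56.3°, so apparent ≤ true as expected).

20.5°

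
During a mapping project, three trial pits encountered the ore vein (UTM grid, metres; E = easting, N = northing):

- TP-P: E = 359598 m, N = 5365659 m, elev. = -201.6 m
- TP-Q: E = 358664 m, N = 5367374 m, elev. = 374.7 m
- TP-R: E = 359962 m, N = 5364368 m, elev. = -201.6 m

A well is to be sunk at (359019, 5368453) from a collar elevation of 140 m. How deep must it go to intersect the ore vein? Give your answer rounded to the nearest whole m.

Let the plane be z = a·E + b·N + c.
TP-Q−TP-P: −934a + 1715b = 576.3;  TP-R−TP-P: 364a − 1291b = 0.
Solving gives a = −1.27938057, b = −0.36072388.
Then c = -201.6 − a·359598 − b·5365659 = 2395382.42.
At (359019, 5368453): z_contact = −459321.9 − 1936529.2 + 2395382.42 = -468.7 m.
Depth below ground = 140 − (-468.7) = 609 m.

609 m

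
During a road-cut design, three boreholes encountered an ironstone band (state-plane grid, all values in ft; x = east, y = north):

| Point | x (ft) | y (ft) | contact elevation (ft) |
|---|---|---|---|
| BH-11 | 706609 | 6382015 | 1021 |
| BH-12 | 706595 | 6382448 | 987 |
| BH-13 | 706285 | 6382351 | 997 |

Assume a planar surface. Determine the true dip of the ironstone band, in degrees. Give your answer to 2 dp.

4.52°

Two edge vectors: BH-11→BH-12 = (-14, 433, -34), BH-11→BH-13 = (-324, 336, -24).
Normal n = (BH-11→BH-12) × (BH-11→BH-13) = (1032, 10680, 135588).
So ∂z/∂x = −n_x/n_z = −0.00761 and ∂z/∂y = −n_y/n_z = −0.07877.
Gradient magnitude |∇z| = √(a² + b²) = √(0.00006 + 0.00620) = 0.07913.
True dip = arctan(0.07913) = 4.52°, dipping toward N (azimuth ≈ 006°).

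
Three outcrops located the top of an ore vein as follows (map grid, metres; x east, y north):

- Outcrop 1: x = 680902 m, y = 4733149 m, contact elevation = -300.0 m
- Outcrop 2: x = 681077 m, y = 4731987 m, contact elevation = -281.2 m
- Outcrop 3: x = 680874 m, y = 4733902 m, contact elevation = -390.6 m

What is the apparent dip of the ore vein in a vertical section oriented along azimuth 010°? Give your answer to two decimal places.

Let the plane be z = a·x + b·y + c.
Outcrop 2−Outcrop 1: 175a − 1162b = 18.8;  Outcrop 3−Outcrop 1: −28a + 753b = −90.6.
Solving gives a = −0.91820, b = −0.15446.
Unit vector along 010° is (sin 10°, cos 10°) = (0.1736, 0.9848).
Slope in that direction = a·(0.1736) + b·(0.9848) = −0.31156.
Apparent dip = arctan|0.31156| = 17.30° (true dip is 43.0°, so apparent ≤ true as expected).

17.30°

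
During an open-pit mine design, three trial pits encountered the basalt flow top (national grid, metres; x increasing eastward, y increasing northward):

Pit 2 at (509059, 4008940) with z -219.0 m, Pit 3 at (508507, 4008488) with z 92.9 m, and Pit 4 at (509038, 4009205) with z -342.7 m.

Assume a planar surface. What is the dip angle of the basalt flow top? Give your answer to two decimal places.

Two edge vectors: Pit 2→Pit 3 = (-552, -452, 311.9), Pit 2→Pit 4 = (-21, 265, -123.7).
Normal n = (Pit 2→Pit 3) × (Pit 2→Pit 4) = (-26741.1, -74832.3, -155772).
So ∂z/∂x = −n_x/n_z = −0.17167 and ∂z/∂y = −n_y/n_z = −0.48040.
Gradient magnitude |∇z| = √(a² + b²) = √(0.02947 + 0.23078) = 0.51015.
True dip = arctan(0.51015) = 27.03°, dipping toward NNE (azimuth ≈ 020°).

27.03°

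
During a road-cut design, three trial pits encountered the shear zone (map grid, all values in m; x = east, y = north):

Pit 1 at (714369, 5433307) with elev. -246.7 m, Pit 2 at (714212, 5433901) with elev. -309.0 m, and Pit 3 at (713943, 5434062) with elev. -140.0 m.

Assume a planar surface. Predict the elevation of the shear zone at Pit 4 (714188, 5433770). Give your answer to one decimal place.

-247.1 m

Let the plane be z = a·x + b·y + c.
Pit 2−Pit 1: −157a + 594b = −62.3;  Pit 3−Pit 1: −426a + 755b = 106.7.
Solving gives a = −0.820884104, b = −0.321849839.
Then c = -246.7 − a·714369 − b·5433307 = 2334876.44.
At (714188, 5433770): z = −586265.6 − 1748858.0 + 2334876.44 = -247.1 m.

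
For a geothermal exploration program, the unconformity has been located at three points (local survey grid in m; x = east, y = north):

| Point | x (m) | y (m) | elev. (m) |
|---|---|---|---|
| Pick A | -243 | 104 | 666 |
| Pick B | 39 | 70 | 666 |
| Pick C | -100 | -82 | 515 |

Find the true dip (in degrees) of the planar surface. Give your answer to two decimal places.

Let the plane be z = a·x + b·y + c.
Pick B−Pick A: 282a − 34b = 0;  Pick C−Pick A: 143a − 186b = −151.
Solving gives a = 0.10788, b = 0.89477.
Gradient magnitude |∇z| = √(a² + b²) = √(0.01164 + 0.80061) = 0.90125.
True dip = arctan(0.90125) = 42.03°, dipping toward S (azimuth ≈ 187°).

42.03°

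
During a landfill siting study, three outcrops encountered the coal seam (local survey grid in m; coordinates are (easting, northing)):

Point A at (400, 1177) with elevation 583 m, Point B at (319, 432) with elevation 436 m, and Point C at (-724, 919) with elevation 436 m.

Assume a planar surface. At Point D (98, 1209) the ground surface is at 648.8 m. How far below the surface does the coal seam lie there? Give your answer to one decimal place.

86.3 m

Two edge vectors: Point A→Point B = (-81, -745, -147), Point A→Point C = (-1124, -258, -147).
Normal n = (Point A→Point B) × (Point A→Point C) = (71589, 153321, -816482).
So ∂z/∂E = −n_x/n_z = 0.087680 and ∂z/∂N = −n_y/n_z = 0.187782.
Intercept c from Point A: 583 − 35.07 − 221.02 = 326.91.
At (98, 1209): z_contact = 8.59 + 227.03 + 326.91 = 562.53 m.
Depth below ground = 648.8 − 562.53 = 86.3 m.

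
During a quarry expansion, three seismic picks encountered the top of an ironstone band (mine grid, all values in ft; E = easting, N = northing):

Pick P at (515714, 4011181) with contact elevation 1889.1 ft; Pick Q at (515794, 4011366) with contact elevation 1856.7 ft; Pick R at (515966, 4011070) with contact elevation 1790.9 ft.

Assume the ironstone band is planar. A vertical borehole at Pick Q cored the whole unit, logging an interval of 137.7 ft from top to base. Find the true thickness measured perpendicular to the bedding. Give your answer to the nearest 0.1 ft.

128.2 ft

Let the plane be z = a·E + b·N + c.
Pick Q−Pick P: 80a + 185b = −32.4;  Pick R−Pick P: 252a − 111b = −98.2.
Solving gives a = −0.39213, b = −0.00556.
|∇z| = √(a²+b²) = 0.39217, so dip δ = arctan(0.39217) = 21.41°.
True thickness = vertical thickness × cos δ = 137.7 × cos 21.41° = 128.2 ft.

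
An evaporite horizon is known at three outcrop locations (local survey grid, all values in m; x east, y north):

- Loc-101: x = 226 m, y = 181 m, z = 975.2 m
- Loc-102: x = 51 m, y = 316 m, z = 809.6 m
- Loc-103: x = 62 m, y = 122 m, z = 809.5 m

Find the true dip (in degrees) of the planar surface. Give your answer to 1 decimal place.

44.8°

Two edge vectors: Loc-101→Loc-102 = (-175, 135, -165.6), Loc-101→Loc-103 = (-164, -59, -165.7).
Normal n = (Loc-101→Loc-102) × (Loc-101→Loc-103) = (-32139.9, -1839.1, 32465).
So ∂z/∂x = −n_x/n_z = 0.98999 and ∂z/∂y = −n_y/n_z = 0.05665.
Gradient magnitude |∇z| = √(a² + b²) = √(0.98007 + 0.00321) = 0.99161.
True dip = arctan(0.99161) = 44.8°, dipping toward W (azimuth ≈ 267°).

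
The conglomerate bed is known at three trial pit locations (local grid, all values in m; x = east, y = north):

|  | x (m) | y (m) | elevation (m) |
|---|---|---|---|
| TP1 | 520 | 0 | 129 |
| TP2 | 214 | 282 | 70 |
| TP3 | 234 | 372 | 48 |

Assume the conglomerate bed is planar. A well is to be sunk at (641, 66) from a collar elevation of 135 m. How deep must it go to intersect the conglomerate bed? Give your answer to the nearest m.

Two edge vectors: TP1→TP2 = (-306, 282, -59), TP1→TP3 = (-286, 372, -81).
Normal n = (TP1→TP2) × (TP1→TP3) = (-894, -7912, -33180).
So ∂z/∂x = −n_x/n_z = −0.02694 and ∂z/∂y = −n_y/n_z = −0.23846.
Intercept c from TP1: 129 + 14.01 + 0.00 = 143.01.
At (641, 66): z_contact = −17.3 − 15.7 + 143.01 = 110.0 m.
Depth below ground = 135 − 110.0 = 25 m.

25 m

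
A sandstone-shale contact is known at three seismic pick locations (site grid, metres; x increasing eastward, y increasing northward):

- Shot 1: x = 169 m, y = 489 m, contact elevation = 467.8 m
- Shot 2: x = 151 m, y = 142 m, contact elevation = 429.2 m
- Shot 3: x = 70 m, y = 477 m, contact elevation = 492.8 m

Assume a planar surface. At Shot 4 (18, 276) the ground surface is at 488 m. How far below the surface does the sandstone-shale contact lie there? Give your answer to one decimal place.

6.4 m

Two edge vectors: Shot 1→Shot 2 = (-18, -347, -38.6), Shot 1→Shot 3 = (-99, -12, 25).
Normal n = (Shot 1→Shot 2) × (Shot 1→Shot 3) = (-9138.2, 4271.4, -34137).
So ∂z/∂x = −n_x/n_z = −0.26769 and ∂z/∂y = −n_y/n_z = 0.12513.
Intercept c from Shot 1: 467.8 + 45.24 − 61.19 = 451.85.
At (18, 276): z_contact = −4.82 + 34.53 + 451.85 = 481.57 m.
Depth below ground = 488 − 481.57 = 6.4 m.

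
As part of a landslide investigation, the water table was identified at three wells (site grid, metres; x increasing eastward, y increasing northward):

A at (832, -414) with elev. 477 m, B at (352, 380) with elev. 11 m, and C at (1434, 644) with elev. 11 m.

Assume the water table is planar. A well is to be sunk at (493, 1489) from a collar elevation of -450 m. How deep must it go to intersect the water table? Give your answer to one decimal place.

88.6 m

Two edge vectors: A→B = (-480, 794, -466), A→C = (602, 1058, -466).
Normal n = (A→B) × (A→C) = (123024, -504212, -985828).
So ∂z/∂x = −n_x/n_z = 0.124793 and ∂z/∂y = −n_y/n_z = −0.511460.
Intercept c from A: 477 − 103.83 − 211.74 = 161.43.
At (493, 1489): z_contact = 61.52 − 761.56 + 161.43 = -538.61 m.
Depth below ground = -450 − (-538.61) = 88.6 m.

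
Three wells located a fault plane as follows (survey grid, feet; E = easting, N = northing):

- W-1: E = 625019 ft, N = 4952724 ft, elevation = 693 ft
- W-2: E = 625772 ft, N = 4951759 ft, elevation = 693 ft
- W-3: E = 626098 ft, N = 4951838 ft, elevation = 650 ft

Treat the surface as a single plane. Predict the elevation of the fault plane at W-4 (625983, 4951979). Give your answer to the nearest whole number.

Let the plane be z = a·E + b·N + c.
W-2−W-1: 753a − 965b = 0;  W-3−W-1: 1079a − 886b = −43.
Solving gives a = −0.11092636, b = −0.08655705.
Then c = 693 − a·625019 − b·4952724 = 498717.24.
At (625983, 4951979): z = −69438.0 − 428628.7 + 498717.24 = 650.6 ft.

651 ft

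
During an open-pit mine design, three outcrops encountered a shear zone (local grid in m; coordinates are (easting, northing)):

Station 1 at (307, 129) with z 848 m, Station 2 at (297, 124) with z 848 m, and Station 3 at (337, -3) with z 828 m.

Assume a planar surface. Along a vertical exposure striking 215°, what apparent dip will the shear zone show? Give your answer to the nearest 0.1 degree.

Two edge vectors: Station 1→Station 2 = (-10, -5, 0), Station 1→Station 3 = (30, -132, -20).
Normal n = (Station 1→Station 2) × (Station 1→Station 3) = (100, -200, 1470).
So ∂z/∂E = −n_x/n_z = −0.06803 and ∂z/∂N = −n_y/n_z = 0.13605.
Unit vector along 215° is (sin 215°, cos 215°) = (-0.5736, -0.8192).
Slope in that direction = a·(-0.5736) + b·(-0.8192) = −0.07243.
Apparent dip = arctan|0.07243| = 4.1° (true dip is 8.6°, so apparent ≤ true as expected).

4.1°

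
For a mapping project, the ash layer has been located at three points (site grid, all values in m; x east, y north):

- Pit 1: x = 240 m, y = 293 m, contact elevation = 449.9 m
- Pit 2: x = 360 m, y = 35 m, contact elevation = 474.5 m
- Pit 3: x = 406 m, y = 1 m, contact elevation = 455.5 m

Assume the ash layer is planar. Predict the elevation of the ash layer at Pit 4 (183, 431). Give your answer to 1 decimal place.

Two edge vectors: Pit 1→Pit 2 = (120, -258, 24.6), Pit 1→Pit 3 = (166, -292, 5.6).
Normal n = (Pit 1→Pit 2) × (Pit 1→Pit 3) = (5738.4, 3411.6, 7788).
So ∂z/∂x = −n_x/n_z = −0.73683 and ∂z/∂y = −n_y/n_z = −0.43806.
Intercept c from Pit 1: 449.9 + 176.84 + 128.35 = 755.09.
At (183, 431): z = −134.8 − 188.8 + 755.09 = 431.4 m.

431.4 m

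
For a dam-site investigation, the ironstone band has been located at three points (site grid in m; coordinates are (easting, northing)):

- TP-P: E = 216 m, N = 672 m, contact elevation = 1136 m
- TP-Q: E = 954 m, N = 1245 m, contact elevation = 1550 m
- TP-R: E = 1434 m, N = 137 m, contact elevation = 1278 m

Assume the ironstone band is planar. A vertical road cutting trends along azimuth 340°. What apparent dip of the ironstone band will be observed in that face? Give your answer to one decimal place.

Let the plane be z = a·E + b·N + c.
TP-Q−TP-P: 738a + 573b = 414;  TP-R−TP-P: 1218a − 535b = 142.
Solving gives a = 0.27715, b = 0.36555.
Unit vector along 340° is (sin 340°, cos 340°) = (-0.3420, 0.9397).
Slope in that direction = a·(-0.3420) + b·(0.9397) = 0.24872.
Apparent dip = arctan|0.24872| = 14.0° (true dip is 24.6°, so apparent ≤ true as expected).

14.0°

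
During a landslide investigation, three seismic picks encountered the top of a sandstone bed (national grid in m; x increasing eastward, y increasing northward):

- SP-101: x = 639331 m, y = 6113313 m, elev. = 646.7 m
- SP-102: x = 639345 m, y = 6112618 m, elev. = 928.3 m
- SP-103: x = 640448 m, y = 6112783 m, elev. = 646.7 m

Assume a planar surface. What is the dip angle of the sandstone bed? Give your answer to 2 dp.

24.36°

Two edge vectors: SP-101→SP-102 = (14, -695, 281.6), SP-101→SP-103 = (1117, -530, 0).
Normal n = (SP-101→SP-102) × (SP-101→SP-103) = (149248, 314547.2, 768895).
So ∂z/∂x = −n_x/n_z = −0.19411 and ∂z/∂y = −n_y/n_z = −0.40909.
Gradient magnitude |∇z| = √(a² + b²) = √(0.03768 + 0.16735) = 0.45280.
True dip = arctan(0.45280) = 24.36°, dipping toward NNE (azimuth ≈ 025°).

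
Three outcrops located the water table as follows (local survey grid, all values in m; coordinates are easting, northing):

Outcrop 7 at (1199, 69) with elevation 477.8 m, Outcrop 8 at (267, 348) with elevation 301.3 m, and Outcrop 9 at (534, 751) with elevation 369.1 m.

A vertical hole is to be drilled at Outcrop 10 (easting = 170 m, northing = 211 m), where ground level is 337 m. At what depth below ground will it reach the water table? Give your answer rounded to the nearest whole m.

60 m

Two edge vectors: Outcrop 7→Outcrop 8 = (-932, 279, -176.5), Outcrop 7→Outcrop 9 = (-665, 682, -108.7).
Normal n = (Outcrop 7→Outcrop 8) × (Outcrop 7→Outcrop 9) = (90045.7, 16064.1, -450089).
So ∂z/∂easting = −n_x/n_z = 0.20006 and ∂z/∂northing = −n_y/n_z = 0.03569.
Intercept c from Outcrop 7: 477.8 − 239.87 − 2.46 = 235.46.
At (170, 211): z_contact = 34.0 + 7.5 + 235.46 = 277.0 m.
Depth below ground = 337 − 277.0 = 60 m.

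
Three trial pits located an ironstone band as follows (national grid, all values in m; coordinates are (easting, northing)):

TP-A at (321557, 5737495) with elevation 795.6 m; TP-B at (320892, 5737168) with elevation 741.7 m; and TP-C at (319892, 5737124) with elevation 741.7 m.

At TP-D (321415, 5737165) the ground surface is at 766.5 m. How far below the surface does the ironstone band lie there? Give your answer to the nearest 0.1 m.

Two edge vectors: TP-A→TP-B = (-665, -327, -53.9), TP-A→TP-C = (-1665, -371, -53.9).
Normal n = (TP-A→TP-B) × (TP-A→TP-C) = (-2371.6, 53900, -297740).
So ∂z/∂E = −n_x/n_z = −0.007965339 and ∂z/∂N = −n_y/n_z = 0.181030429.
Intercept c from TP-A: 795.6 + 2561.31 − 1038661.18 = −1035304.27.
At (321415, 5737165): z_contact = −2560.18 + 1038601.44 − 1035304.27 = 736.99 m.
Depth below ground = 766.5 − 736.99 = 29.5 m.

29.5 m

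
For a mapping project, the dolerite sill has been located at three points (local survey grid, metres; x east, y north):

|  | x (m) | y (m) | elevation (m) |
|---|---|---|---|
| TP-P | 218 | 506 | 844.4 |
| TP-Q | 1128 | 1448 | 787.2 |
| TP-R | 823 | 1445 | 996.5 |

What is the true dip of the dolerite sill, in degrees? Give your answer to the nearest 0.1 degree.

Let the plane be z = a·x + b·y + c.
TP-Q−TP-P: 910a + 942b = −57.2;  TP-R−TP-P: 605a + 939b = 152.1.
Solving gives a = −0.69221, b = 0.60797.
Gradient magnitude |∇z| = √(a² + b²) = √(0.47915 + 0.36963) = 0.92130.
True dip = arctan(0.92130) = 42.7°, dipping toward SE (azimuth ≈ 131°).

42.7°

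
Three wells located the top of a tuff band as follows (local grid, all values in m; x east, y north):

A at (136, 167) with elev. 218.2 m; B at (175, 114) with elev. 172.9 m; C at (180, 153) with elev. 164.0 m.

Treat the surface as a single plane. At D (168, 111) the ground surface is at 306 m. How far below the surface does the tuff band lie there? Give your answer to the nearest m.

124 m

Let the plane be z = a·x + b·y + c.
B−A: 39a − 53b = −45.3;  C−A: 44a − 14b = −54.2.
Solving gives a = −1.25330, b = −0.06753.
Then c = 218.2 − a·136 − b·167 = 399.93.
At (168, 111): z_contact = −210.6 − 7.5 + 399.93 = 181.9 m.
Depth below ground = 306 − 181.9 = 124 m.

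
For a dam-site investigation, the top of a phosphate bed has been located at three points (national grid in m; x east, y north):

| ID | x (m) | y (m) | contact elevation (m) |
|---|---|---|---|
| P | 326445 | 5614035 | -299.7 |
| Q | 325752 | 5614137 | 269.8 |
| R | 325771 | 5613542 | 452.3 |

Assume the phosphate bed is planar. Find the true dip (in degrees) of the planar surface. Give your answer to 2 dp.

Let the plane be z = a·x + b·y + c.
Q−P: −693a + 102b = 569.5;  R−P: −674a − 493b = 752.
Solving gives a = −0.87103, b = −0.33454.
Gradient magnitude |∇z| = √(a² + b²) = √(0.75869 + 0.11192) = 0.93306.
True dip = arctan(0.93306) = 43.02°, dipping toward ENE (azimuth ≈ 069°).

43.02°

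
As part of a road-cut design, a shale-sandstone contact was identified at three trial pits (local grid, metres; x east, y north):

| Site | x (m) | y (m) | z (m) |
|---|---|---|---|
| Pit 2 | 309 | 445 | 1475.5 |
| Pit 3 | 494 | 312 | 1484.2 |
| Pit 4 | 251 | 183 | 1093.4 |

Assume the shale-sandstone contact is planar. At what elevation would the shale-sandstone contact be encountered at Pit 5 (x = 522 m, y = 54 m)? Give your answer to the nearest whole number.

1188 m

Let the plane be z = a·x + b·y + c.
Pit 3−Pit 2: 185a − 133b = 8.7;  Pit 4−Pit 2: −58a − 262b = −382.1.
Solving gives a = 0.94509, b = 1.24918.
Then c = 1475.5 − a·309 − b·445 = 627.58.
At (522, 54): z = 493.3 + 67.5 + 627.58 = 1188.4 m.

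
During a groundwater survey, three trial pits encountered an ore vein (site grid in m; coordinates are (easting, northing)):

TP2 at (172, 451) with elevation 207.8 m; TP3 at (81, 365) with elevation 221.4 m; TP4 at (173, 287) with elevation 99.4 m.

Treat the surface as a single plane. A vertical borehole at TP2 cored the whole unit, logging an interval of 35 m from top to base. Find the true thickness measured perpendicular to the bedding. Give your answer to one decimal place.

24.6 m

Let the plane be z = a·E + b·N + c.
TP3−TP2: −91a − 86b = 13.6;  TP4−TP2: 1a − 164b = −108.4.
Solving gives a = −0.76967, b = 0.65628.
|∇z| = √(a²+b²) = 1.01149, so dip δ = arctan(1.01149) = 45.33°.
True thickness = vertical thickness × cos δ = 35 × cos 45.33° = 24.6 m.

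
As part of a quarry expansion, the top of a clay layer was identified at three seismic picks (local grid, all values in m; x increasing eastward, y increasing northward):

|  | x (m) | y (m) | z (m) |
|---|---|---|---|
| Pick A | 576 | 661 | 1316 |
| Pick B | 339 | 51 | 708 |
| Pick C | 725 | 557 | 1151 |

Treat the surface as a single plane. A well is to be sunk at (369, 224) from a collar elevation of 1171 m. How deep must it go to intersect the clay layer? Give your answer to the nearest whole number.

Two edge vectors: Pick A→Pick B = (-237, -610, -608), Pick A→Pick C = (149, -104, -165).
Normal n = (Pick A→Pick B) × (Pick A→Pick C) = (37418, -129697, 115538).
So ∂z/∂x = −n_x/n_z = −0.32386 and ∂z/∂y = −n_y/n_z = 1.12255.
Intercept c from Pick A: 1316 + 186.54 − 742.00 = 760.54.
At (369, 224): z_contact = −119.5 + 251.5 + 760.54 = 892.5 m.
Depth below ground = 1171 − 892.5 = 279 m.

279 m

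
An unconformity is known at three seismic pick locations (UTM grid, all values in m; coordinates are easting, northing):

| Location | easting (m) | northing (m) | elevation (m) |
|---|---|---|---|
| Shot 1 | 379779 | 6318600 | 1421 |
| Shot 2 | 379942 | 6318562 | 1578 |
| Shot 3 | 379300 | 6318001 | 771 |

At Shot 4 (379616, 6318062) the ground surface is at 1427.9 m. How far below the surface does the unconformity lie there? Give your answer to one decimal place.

316.8 m

Let the plane be z = a·easting + b·northing + c.
Shot 2−Shot 1: 163a − 38b = 157;  Shot 3−Shot 1: −479a − 599b = −650.
Solving gives a = 1.025069277, b = 0.265428742.
Then c = 1421 − a·379779 − b·6318600 = −2065016.83.
At (379616, 6318062): z_contact = 389132.70 + 1676995.25 − 2065016.83 = 1111.11 m.
Depth below ground = 1427.9 − 1111.11 = 316.8 m.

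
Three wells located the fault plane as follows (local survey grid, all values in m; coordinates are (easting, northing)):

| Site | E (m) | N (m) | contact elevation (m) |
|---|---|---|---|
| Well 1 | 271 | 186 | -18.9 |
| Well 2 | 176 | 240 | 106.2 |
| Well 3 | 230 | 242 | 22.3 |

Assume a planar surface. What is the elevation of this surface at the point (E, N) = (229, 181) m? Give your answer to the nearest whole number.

48 m

Two edge vectors: Well 1→Well 2 = (-95, 54, 125.1), Well 1→Well 3 = (-41, 56, 41.2).
Normal n = (Well 1→Well 2) × (Well 1→Well 3) = (-4780.8, -1215.1, -3106).
So ∂z/∂E = −n_x/n_z = −1.53921 and ∂z/∂N = −n_y/n_z = −0.39121.
Intercept c from Well 1: -18.9 + 417.13 + 72.77 = 470.99.
At (229, 181): z = −352.5 − 70.8 + 470.99 = 47.7 m.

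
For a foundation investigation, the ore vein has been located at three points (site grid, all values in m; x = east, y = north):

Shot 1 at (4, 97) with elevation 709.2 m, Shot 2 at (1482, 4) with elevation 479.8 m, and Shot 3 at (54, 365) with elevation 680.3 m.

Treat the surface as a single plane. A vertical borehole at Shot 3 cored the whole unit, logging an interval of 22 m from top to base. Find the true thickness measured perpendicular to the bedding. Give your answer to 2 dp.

Two edge vectors: Shot 1→Shot 2 = (1478, -93, -229.4), Shot 1→Shot 3 = (50, 268, -28.9).
Normal n = (Shot 1→Shot 2) × (Shot 1→Shot 3) = (64166.9, 31244.2, 400754).
So ∂z/∂x = −n_x/n_z = −0.16012 and ∂z/∂y = −n_y/n_z = −0.07796.
|∇z| = √(a²+b²) = 0.17809, so dip δ = arctan(0.17809) = 10.10°.
True thickness = vertical thickness × cos δ = 22 × cos 10.10° = 21.66 m.

21.66 m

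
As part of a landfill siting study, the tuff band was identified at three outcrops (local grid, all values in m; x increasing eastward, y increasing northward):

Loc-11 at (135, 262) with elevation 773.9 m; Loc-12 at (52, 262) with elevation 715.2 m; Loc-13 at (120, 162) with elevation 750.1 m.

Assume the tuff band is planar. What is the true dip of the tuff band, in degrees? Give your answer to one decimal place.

35.7°

Let the plane be z = a·x + b·y + c.
Loc-12−Loc-11: −83a + 0b = −58.7;  Loc-13−Loc-11: −15a − 100b = −23.8.
Solving gives a = 0.70723, b = 0.13192.
Gradient magnitude |∇z| = √(a² + b²) = √(0.50017 + 0.01740) = 0.71943.
True dip = arctan(0.71943) = 35.7°, dipping toward W (azimuth ≈ 259°).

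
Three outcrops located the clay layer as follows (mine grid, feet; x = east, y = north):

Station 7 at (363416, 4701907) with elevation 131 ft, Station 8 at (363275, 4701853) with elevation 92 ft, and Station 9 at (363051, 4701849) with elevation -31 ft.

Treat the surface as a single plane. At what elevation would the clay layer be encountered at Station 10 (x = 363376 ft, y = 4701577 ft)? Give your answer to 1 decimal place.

Two edge vectors: Station 7→Station 8 = (-141, -54, -39), Station 7→Station 9 = (-365, -58, -162).
Normal n = (Station 7→Station 8) × (Station 7→Station 9) = (6486, -8607, -11532).
So ∂z/∂x = −n_x/n_z = 0.562434964 and ∂z/∂y = −n_y/n_z = −0.746357960.
Intercept c from Station 7: 131 − 204397.86 + 3509305.72 = 3305038.85.
At (363376, 4701577): z = 204375.4 − 3509059.4 + 3305038.85 = 354.8 ft.

354.8 ft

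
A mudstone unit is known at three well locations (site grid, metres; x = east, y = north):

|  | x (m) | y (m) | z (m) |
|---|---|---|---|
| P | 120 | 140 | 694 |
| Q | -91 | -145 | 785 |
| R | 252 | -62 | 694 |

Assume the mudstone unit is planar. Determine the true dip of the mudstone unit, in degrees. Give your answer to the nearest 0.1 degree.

15.3°

Let the plane be z = a·x + b·y + c.
Q−P: −211a − 285b = 91;  R−P: 132a − 202b = 0.
Solving gives a = −0.22908, b = −0.14970.
Gradient magnitude |∇z| = √(a² + b²) = √(0.05248 + 0.02241) = 0.27366.
True dip = arctan(0.27366) = 15.3°, dipping toward ENE (azimuth ≈ 057°).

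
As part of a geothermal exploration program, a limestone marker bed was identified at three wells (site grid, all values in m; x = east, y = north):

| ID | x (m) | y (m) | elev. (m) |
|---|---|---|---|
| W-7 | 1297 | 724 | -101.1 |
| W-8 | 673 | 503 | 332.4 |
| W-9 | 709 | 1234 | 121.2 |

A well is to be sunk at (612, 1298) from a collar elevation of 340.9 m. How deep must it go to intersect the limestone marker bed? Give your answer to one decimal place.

177.8 m

Let the plane be z = a·x + b·y + c.
W-8−W-7: −624a − 221b = 433.5;  W-9−W-7: −588a + 510b = 222.3.
Solving gives a = −0.602902, b = −0.259228.
Then c = -101.1 − a·1297 − b·724 = 868.54.
At (612, 1298): z_contact = −368.98 − 336.48 + 868.54 = 163.09 m.
Depth below ground = 340.9 − 163.09 = 177.8 m.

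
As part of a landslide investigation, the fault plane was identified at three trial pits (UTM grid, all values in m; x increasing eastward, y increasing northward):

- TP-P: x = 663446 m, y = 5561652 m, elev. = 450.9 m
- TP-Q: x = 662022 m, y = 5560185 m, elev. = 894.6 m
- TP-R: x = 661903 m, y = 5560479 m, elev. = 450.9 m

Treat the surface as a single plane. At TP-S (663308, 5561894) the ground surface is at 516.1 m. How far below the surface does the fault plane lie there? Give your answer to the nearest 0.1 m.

465.6 m

Two edge vectors: TP-P→TP-Q = (-1424, -1467, 443.7), TP-P→TP-R = (-1543, -1173, 0).
Normal n = (TP-P→TP-Q) × (TP-P→TP-R) = (520460.1, -684629.1, -593229).
So ∂z/∂x = −n_x/n_z = 0.877334217 and ∂z/∂y = −n_y/n_z = −1.154072205.
Intercept c from TP-P: 450.9 − 582063.88 + 6418547.99 = 5836935.01.
At (663308, 5561894): z_contact = 581942.80 − 6418827.27 + 5836935.01 = 50.54 m.
Depth below ground = 516.1 − 50.54 = 465.6 m.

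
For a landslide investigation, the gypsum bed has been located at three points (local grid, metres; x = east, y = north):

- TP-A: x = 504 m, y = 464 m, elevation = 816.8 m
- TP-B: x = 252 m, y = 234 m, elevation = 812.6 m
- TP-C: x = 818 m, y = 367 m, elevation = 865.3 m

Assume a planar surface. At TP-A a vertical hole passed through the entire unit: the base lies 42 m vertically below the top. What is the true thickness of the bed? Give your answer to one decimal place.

Two edge vectors: TP-A→TP-B = (-252, -230, -4.2), TP-A→TP-C = (314, -97, 48.5).
Normal n = (TP-A→TP-B) × (TP-A→TP-C) = (-11562.4, 10903.2, 96664).
So ∂z/∂x = −n_x/n_z = 0.11961 and ∂z/∂y = −n_y/n_z = −0.11279.
|∇z| = √(a²+b²) = 0.16441, so dip δ = arctan(0.16441) = 9.34°.
True thickness = vertical thickness × cos δ = 42 × cos 9.34° = 41.4 m.

41.4 m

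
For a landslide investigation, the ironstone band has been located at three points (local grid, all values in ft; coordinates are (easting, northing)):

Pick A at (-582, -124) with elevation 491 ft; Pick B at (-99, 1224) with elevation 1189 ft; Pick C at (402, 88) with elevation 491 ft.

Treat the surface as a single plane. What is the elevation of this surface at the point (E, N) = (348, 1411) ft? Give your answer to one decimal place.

Let the plane be z = a·E + b·N + c.
Pick B−Pick A: 483a + 1348b = 698;  Pick C−Pick A: 984a + 212b = 0.
Solving gives a = −0.120892, b = 0.561121.
Then c = 491 − a·-582 − b·-124 = 490.22.
At (348, 1411): z = −42.1 + 791.7 + 490.22 = 1239.9 ft.

1239.9 ft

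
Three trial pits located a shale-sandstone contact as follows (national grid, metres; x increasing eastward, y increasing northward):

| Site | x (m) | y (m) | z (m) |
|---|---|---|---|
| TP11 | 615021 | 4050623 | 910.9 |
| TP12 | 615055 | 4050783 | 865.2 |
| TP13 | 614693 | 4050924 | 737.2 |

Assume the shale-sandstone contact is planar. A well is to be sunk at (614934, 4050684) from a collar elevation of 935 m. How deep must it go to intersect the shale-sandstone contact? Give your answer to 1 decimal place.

Two edge vectors: TP11→TP12 = (34, 160, -45.7), TP11→TP13 = (-328, 301, -173.7).
Normal n = (TP11→TP12) × (TP11→TP13) = (-14036.3, 20895.4, 62714).
So ∂z/∂x = −n_x/n_z = 0.223814459 and ∂z/∂y = −n_y/n_z = −0.333185573.
Intercept c from TP11: 910.9 − 137650.59 + 1349609.14 = 1212869.45.
At (614934, 4050684): z_contact = 137631.12 − 1349629.47 + 1212869.45 = 871.10 m.
Depth below ground = 935 − 871.10 = 63.9 m.

63.9 m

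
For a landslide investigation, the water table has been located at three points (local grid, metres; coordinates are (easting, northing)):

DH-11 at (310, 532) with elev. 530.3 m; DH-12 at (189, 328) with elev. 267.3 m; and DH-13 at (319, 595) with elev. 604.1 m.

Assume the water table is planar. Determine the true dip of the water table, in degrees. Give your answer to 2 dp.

Let the plane be z = a·E + b·N + c.
DH-12−DH-11: −121a − 204b = −263;  DH-13−DH-11: 9a + 63b = 73.8.
Solving gives a = 0.26159, b = 1.13406.
Gradient magnitude |∇z| = √(a² + b²) = √(0.06843 + 1.28609) = 1.16384.
True dip = arctan(1.16384) = 49.33°, dipping toward SSW (azimuth ≈ 193°).

49.33°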